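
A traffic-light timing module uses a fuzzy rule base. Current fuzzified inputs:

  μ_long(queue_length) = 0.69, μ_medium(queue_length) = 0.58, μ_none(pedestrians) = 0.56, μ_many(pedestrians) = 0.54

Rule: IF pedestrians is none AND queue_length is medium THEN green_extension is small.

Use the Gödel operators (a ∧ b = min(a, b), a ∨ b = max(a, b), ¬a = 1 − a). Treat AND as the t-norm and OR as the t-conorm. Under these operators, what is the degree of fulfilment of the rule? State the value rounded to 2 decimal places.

firing strength: none=0.56, medium=0.58; AND[min(a, b)] → w = 0.56

0.56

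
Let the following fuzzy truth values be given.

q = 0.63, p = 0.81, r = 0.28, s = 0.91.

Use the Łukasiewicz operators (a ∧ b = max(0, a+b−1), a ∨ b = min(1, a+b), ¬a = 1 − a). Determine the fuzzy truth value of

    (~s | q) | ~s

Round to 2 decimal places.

0.81

~s = 1 − 0.91 = 0.09
~s | q = min(1, a+b) on (0.09, 0.63) = 0.72
~s = 1 − 0.91 = 0.09
(~s | q) | ~s = min(1, a+b) on (0.72, 0.09) = 0.81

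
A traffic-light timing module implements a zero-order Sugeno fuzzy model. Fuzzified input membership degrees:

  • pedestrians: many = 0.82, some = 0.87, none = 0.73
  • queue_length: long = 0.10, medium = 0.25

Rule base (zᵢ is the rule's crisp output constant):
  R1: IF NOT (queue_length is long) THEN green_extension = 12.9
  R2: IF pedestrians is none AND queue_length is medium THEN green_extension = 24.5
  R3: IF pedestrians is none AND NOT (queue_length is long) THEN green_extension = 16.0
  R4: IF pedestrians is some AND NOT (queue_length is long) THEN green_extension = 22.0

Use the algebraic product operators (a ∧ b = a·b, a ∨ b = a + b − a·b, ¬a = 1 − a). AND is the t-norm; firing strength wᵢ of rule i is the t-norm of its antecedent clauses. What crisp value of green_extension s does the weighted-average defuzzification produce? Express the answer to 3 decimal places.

17.371

R1 (z=12.9): ¬long=1−0.10=0.90 → w = 0.9000
R2 (z=24.5): none=0.73, medium=0.25; AND[a·b] → w = 0.1825
R3 (z=16.0): none=0.73, ¬long=1−0.10=0.90; AND[a·b] → w = 0.6570
R4 (z=22.0): some=0.87, ¬long=1−0.10=0.90; AND[a·b] → w = 0.7830
Weighted average = (0.9000·12.9 + 0.1825·24.5 + 0.6570·16.0 + 0.7830·22.0) / (0.9000 + 0.1825 + 0.6570 + 0.7830)
  = 43.8192 / 2.5225 = 17.371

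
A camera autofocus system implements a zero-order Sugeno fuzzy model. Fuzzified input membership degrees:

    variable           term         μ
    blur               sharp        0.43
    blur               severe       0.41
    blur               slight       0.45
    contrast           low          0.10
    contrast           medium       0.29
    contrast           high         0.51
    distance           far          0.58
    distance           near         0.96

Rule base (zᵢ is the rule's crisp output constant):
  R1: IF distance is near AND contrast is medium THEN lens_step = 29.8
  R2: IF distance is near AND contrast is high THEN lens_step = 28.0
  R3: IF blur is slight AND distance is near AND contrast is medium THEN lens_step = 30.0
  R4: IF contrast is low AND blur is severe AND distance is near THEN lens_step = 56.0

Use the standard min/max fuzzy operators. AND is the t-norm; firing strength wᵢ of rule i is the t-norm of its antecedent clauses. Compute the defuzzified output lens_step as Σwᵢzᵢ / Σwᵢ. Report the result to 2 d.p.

31.28

R1 (z=29.8): near=0.96, medium=0.29; AND[min(a, b)] → w = 0.29
R2 (z=28.0): near=0.96, high=0.51; AND[min(a, b)] → w = 0.51
R3 (z=30.0): slight=0.45, near=0.96, medium=0.29; AND[min(a, b)] → w = 0.29
R4 (z=56.0): low=0.10, severe=0.41, near=0.96; AND[min(a, b)] → w = 0.10
Weighted average = (0.29·29.8 + 0.51·28.0 + 0.29·30.0 + 0.10·56.0) / (0.29 + 0.51 + 0.29 + 0.10)
  = 37.2220 / 1.1900 = 31.28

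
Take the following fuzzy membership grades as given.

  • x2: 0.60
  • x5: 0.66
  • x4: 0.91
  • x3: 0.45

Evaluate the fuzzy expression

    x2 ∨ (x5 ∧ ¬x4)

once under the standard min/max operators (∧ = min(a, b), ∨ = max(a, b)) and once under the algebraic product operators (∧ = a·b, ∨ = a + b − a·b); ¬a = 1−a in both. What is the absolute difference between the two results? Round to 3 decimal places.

0.024

Under standard min/max:
  ¬x4 = 1 − 0.91 = 0.09
  x5 ∧ ¬x4 = min(a, b) on (0.66, 0.09) = 0.09
  x2 ∨ (x5 ∧ ¬x4) = max(a, b) on (0.60, 0.09) = 0.60
  → value = 0.6000
Under algebraic product:
  ¬x4 = 1 − 0.9100 = 0.0900
  x5 ∧ ¬x4 = a·b on (0.6600, 0.0900) = 0.0594
  x2 ∨ (x5 ∧ ¬x4) = a + b − a·b on (0.6000, 0.0594) = 0.6238
  → value = 0.6238
|0.6000 − 0.6238| = 0.024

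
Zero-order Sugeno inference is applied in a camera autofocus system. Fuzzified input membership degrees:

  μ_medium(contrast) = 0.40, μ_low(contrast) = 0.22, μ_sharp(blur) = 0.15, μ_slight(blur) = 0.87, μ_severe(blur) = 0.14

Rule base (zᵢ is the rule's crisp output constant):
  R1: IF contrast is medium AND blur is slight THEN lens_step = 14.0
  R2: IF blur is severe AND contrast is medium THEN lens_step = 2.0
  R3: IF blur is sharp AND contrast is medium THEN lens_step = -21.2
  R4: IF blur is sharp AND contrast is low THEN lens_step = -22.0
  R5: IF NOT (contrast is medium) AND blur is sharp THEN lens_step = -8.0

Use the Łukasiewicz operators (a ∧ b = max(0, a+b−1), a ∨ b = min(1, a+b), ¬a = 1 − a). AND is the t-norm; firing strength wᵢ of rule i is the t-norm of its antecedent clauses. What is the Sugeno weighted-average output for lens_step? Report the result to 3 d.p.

14.000

R1 (z=14.0): medium=0.40, slight=0.87; AND[max(0, a+b−1)] → w = 0.27
R2 (z=2.0): severe=0.14, medium=0.40; AND[max(0, a+b−1)] → w = 0.00
R3 (z=-21.2): sharp=0.15, medium=0.40; AND[max(0, a+b−1)] → w = 0.00
R4 (z=-22.0): sharp=0.15, low=0.22; AND[max(0, a+b−1)] → w = 0.00
R5 (z=-8.0): ¬medium=1−0.40=0.60, sharp=0.15; AND[max(0, a+b−1)] → w = 0.00
Weighted average = (0.27·14.0 + 0.00·2.0 + 0.00·-21.2 + 0.00·-22.0 + 0.00·-8.0) / (0.27 + 0.00 + 0.00 + 0.00 + 0.00)
  = 3.7800 / 0.2700 = 14.000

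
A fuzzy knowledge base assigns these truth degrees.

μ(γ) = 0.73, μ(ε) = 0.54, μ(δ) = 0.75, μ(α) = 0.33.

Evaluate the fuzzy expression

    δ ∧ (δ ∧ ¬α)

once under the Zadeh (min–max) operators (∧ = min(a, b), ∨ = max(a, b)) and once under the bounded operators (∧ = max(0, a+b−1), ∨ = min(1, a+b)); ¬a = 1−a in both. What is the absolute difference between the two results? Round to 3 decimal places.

0.500

Under Zadeh (min–max):
  ¬α = 1 − 0.33 = 0.67
  δ ∧ ¬α = min(a, b) on (0.75, 0.67) = 0.67
  δ ∧ (δ ∧ ¬α) = min(a, b) on (0.75, 0.67) = 0.67
  → value = 0.6700
Under bounded:
  ¬α = 1 − 0.33 = 0.67
  δ ∧ ¬α = max(0, a+b−1) on (0.75, 0.67) = 0.42
  δ ∧ (δ ∧ ¬α) = max(0, a+b−1) on (0.75, 0.42) = 0.17
  → value = 0.1700
|0.6700 − 0.1700| = 0.500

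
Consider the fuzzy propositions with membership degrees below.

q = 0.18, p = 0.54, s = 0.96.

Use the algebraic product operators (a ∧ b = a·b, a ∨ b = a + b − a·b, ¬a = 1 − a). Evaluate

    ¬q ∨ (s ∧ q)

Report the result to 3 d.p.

¬q = 1 − 0.1800 = 0.8200
s ∧ q = a·b on (0.9600, 0.1800) = 0.1728
¬q ∨ (s ∧ q) = a + b − a·b on (0.8200, 0.1728) = 0.8511

0.851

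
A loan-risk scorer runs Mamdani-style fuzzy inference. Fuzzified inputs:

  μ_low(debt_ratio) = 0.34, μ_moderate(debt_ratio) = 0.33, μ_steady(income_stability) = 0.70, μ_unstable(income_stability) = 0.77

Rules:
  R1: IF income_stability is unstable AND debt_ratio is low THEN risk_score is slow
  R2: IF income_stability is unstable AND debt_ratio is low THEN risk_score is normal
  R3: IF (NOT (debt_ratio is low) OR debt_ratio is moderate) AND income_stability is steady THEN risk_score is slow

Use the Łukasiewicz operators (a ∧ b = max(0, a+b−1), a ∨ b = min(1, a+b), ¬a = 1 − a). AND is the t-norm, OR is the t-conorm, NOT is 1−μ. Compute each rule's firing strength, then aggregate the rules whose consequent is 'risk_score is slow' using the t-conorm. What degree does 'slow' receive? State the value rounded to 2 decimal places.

0.80

R1: unstable=0.77, low=0.34; AND[max(0, a+b−1)] → w = 0.11
R2: unstable=0.77, low=0.34; AND[max(0, a+b−1)] → w = 0.11
R3: (¬low=1−0.34=0.66 OR moderate=0.33) = 0.99; AND[max(0, a+b−1)] with steady=0.70 → w = 0.69
Rules with consequent 'slow': {R1, R3} → strengths 0.11, 0.69
Aggregate via t-conorm [min(1, a+b)]: 0.80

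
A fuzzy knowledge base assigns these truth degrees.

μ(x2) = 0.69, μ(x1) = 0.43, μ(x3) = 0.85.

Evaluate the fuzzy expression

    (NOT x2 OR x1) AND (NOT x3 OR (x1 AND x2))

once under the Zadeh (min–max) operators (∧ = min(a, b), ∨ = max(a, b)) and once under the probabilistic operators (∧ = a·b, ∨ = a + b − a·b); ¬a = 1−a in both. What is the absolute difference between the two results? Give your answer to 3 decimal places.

0.186

Under Zadeh (min–max):
  NOT x2 = 1 − 0.69 = 0.31
  NOT x2 OR x1 = max(a, b) on (0.31, 0.43) = 0.43
  NOT x3 = 1 − 0.85 = 0.15
  x1 AND x2 = min(a, b) on (0.43, 0.69) = 0.43
  NOT x3 OR (x1 AND x2) = max(a, b) on (0.15, 0.43) = 0.43
  (NOT x2 OR x1) AND (NOT x3 OR (x1 AND x2)) = min(a, b) on (0.43, 0.43) = 0.43
  → value = 0.4300
Under probabilistic:
  NOT x2 = 1 − 0.6900 = 0.3100
  NOT x2 OR x1 = a + b − a·b on (0.3100, 0.4300) = 0.6067
  NOT x3 = 1 − 0.8500 = 0.1500
  x1 AND x2 = a·b on (0.4300, 0.6900) = 0.2967
  NOT x3 OR (x1 AND x2) = a + b − a·b on (0.1500, 0.2967) = 0.4022
  (NOT x2 OR x1) AND (NOT x3 OR (x1 AND x2)) = a·b on (0.6067, 0.4022) = 0.2440
  → value = 0.2440
|0.4300 − 0.2440| = 0.186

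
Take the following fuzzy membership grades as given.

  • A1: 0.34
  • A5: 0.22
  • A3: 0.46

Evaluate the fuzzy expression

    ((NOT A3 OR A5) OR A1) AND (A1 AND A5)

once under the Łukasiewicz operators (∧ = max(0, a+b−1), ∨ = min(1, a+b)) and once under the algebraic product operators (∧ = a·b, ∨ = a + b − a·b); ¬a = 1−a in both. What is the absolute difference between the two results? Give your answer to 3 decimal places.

0.057

Under Łukasiewicz:
  NOT A3 = 1 − 0.46 = 0.54
  NOT A3 OR A5 = min(1, a+b) on (0.54, 0.22) = 0.76
  (NOT A3 OR A5) OR A1 = min(1, a+b) on (0.76, 0.34) = 1.00
  A1 AND A5 = max(0, a+b−1) on (0.34, 0.22) = 0.00
  ((NOT A3 OR A5) OR A1) AND (A1 AND A5) = max(0, a+b−1) on (1.00, 0.00) = 0.00
  → value = 0.0000
Under algebraic product:
  NOT A3 = 1 − 0.4600 = 0.5400
  NOT A3 OR A5 = a + b − a·b on (0.5400, 0.2200) = 0.6412
  (NOT A3 OR A5) OR A1 = a + b − a·b on (0.6412, 0.3400) = 0.7632
  A1 AND A5 = a·b on (0.3400, 0.2200) = 0.0748
  ((NOT A3 OR A5) OR A1) AND (A1 AND A5) = a·b on (0.7632, 0.0748) = 0.0571
  → value = 0.0571
|0.0000 − 0.0571| = 0.057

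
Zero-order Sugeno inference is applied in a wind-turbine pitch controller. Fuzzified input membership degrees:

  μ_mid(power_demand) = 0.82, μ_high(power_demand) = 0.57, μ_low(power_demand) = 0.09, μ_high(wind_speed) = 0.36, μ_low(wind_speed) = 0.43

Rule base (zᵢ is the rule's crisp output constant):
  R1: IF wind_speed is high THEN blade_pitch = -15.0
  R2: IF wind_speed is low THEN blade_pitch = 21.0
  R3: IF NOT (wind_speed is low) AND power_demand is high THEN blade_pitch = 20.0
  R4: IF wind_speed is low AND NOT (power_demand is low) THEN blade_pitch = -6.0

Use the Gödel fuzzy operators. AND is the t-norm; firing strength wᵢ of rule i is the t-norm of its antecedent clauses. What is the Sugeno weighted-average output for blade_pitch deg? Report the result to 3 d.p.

6.955

R1 (z=-15.0): high=0.36 → w = 0.36
R2 (z=21.0): low=0.43 → w = 0.43
R3 (z=20.0): ¬low=1−0.43=0.57, high=0.57; AND[min(a, b)] → w = 0.57
R4 (z=-6.0): low=0.43, ¬low=1−0.09=0.91; AND[min(a, b)] → w = 0.43
Weighted average = (0.36·-15.0 + 0.43·21.0 + 0.57·20.0 + 0.43·-6.0) / (0.36 + 0.43 + 0.57 + 0.43)
  = 12.4500 / 1.7900 = 6.955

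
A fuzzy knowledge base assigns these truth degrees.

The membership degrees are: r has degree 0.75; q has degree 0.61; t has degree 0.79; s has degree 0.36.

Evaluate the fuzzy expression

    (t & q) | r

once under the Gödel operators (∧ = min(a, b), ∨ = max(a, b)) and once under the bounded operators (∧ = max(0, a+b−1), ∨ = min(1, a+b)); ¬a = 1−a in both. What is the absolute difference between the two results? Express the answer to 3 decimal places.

Under Gödel:
  t & q = min(a, b) on (0.79, 0.61) = 0.61
  (t & q) | r = max(a, b) on (0.61, 0.75) = 0.75
  → value = 0.7500
Under bounded:
  t & q = max(0, a+b−1) on (0.79, 0.61) = 0.40
  (t & q) | r = min(1, a+b) on (0.40, 0.75) = 1.00
  → value = 1.0000
|0.7500 − 1.0000| = 0.250

0.250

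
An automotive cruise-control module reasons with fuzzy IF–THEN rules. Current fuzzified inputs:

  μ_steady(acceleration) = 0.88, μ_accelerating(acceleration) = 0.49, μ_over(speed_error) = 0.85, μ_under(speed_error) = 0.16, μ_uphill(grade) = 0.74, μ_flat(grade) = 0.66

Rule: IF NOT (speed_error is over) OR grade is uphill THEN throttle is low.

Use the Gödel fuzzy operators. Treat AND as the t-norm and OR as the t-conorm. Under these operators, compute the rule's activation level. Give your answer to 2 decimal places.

0.74

firing strength: ¬over=1−0.85=0.15, uphill=0.74; OR[max(a, b)] → w = 0.74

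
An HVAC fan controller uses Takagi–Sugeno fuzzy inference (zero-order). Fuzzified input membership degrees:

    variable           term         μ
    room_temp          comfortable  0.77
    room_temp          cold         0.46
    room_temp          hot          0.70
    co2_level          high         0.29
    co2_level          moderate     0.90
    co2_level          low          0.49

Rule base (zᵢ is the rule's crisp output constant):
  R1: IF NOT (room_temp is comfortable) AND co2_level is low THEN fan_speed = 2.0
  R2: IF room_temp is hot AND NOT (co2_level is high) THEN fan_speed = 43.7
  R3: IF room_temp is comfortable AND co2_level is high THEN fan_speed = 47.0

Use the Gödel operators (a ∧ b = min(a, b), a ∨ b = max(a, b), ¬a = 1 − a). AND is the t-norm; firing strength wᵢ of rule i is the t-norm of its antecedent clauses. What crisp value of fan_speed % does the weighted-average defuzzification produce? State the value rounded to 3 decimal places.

R1 (z=2.0): ¬comfortable=1−0.77=0.23, low=0.49; AND[min(a, b)] → w = 0.23
R2 (z=43.7): hot=0.70, ¬high=1−0.29=0.71; AND[min(a, b)] → w = 0.70
R3 (z=47.0): comfortable=0.77, high=0.29; AND[min(a, b)] → w = 0.29
Weighted average = (0.23·2.0 + 0.70·43.7 + 0.29·47.0) / (0.23 + 0.70 + 0.29)
  = 44.6800 / 1.2200 = 36.623

36.623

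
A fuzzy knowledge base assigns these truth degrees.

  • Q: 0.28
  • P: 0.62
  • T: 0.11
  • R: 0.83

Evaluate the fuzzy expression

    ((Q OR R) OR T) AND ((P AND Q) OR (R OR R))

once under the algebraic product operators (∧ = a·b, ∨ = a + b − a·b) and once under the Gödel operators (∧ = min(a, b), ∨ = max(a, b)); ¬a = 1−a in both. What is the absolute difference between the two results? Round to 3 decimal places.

Under algebraic product:
  Q OR R = a + b − a·b on (0.2800, 0.8300) = 0.8776
  (Q OR R) OR T = a + b − a·b on (0.8776, 0.1100) = 0.8911
  P AND Q = a·b on (0.6200, 0.2800) = 0.1736
  R OR R = a + b − a·b on (0.8300, 0.8300) = 0.9711
  (P AND Q) OR (R OR R) = a + b − a·b on (0.1736, 0.9711) = 0.9761
  ((Q OR R) OR T) AND ((P AND Q) OR (R OR R)) = a·b on (0.8911, 0.9761) = 0.8698
  → value = 0.8698
Under Gödel:
  Q OR R = max(a, b) on (0.28, 0.83) = 0.83
  (Q OR R) OR T = max(a, b) on (0.83, 0.11) = 0.83
  P AND Q = min(a, b) on (0.62, 0.28) = 0.28
  R OR R = max(a, b) on (0.83, 0.83) = 0.83
  (P AND Q) OR (R OR R) = max(a, b) on (0.28, 0.83) = 0.83
  ((Q OR R) OR T) AND ((P AND Q) OR (R OR R)) = min(a, b) on (0.83, 0.83) = 0.83
  → value = 0.8300
|0.8698 − 0.8300| = 0.040

0.040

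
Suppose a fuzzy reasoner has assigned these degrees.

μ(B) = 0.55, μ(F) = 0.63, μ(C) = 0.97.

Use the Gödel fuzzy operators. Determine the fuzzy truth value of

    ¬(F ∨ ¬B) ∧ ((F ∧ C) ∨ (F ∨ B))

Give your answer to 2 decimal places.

0.37

¬B = 1 − 0.55 = 0.45
F ∨ ¬B = max(a, b) on (0.63, 0.45) = 0.63
¬(F ∨ ¬B) = 1 − 0.63 = 0.37
F ∧ C = min(a, b) on (0.63, 0.97) = 0.63
F ∨ B = max(a, b) on (0.63, 0.55) = 0.63
(F ∧ C) ∨ (F ∨ B) = max(a, b) on (0.63, 0.63) = 0.63
¬(F ∨ ¬B) ∧ ((F ∧ C) ∨ (F ∨ B)) = min(a, b) on (0.37, 0.63) = 0.37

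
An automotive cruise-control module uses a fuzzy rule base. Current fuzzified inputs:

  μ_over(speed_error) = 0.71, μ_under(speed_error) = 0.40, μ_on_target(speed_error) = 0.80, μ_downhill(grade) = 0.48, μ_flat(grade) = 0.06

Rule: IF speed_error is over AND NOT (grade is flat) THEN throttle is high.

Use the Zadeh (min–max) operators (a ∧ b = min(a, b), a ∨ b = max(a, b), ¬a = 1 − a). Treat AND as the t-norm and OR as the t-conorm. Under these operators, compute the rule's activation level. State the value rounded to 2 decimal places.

firing strength: over=0.71, ¬flat=1−0.06=0.94; AND[min(a, b)] → w = 0.71

0.71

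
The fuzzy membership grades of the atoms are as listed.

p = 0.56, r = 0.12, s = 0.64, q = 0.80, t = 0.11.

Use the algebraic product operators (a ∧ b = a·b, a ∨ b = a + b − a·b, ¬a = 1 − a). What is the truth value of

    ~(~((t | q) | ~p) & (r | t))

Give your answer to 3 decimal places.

0.978

t | q = a + b − a·b on (0.1100, 0.8000) = 0.8220
~p = 1 − 0.5600 = 0.4400
(t | q) | ~p = a + b − a·b on (0.8220, 0.4400) = 0.9003
~((t | q) | ~p) = 1 − 0.9003 = 0.0997
r | t = a + b − a·b on (0.1200, 0.1100) = 0.2168
~((t | q) | ~p) & (r | t) = a·b on (0.0997, 0.2168) = 0.0216
~(~((t | q) | ~p) & (r | t)) = 1 − 0.0216 = 0.9784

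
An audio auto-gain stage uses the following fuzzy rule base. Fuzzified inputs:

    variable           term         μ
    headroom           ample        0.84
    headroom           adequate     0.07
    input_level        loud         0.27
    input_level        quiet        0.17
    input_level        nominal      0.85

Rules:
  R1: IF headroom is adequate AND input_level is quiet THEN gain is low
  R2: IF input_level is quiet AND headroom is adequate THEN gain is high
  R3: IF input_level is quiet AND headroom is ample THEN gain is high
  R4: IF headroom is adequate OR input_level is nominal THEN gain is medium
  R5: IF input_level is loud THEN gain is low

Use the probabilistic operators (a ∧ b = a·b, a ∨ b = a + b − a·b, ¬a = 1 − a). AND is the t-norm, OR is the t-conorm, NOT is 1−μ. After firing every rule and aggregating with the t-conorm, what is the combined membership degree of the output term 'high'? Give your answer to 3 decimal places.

0.153

R1: adequate=0.07, quiet=0.17; AND[a·b] → w = 0.0119
R2: quiet=0.17, adequate=0.07; AND[a·b] → w = 0.0119
R3: quiet=0.17, ample=0.84; AND[a·b] → w = 0.1428
R4: adequate=0.07, nominal=0.85; OR[a + b − a·b] → w = 0.8605
R5: loud=0.27 → w = 0.2700
Rules with consequent 'high': {R2, R3} → strengths 0.0119, 0.1428
Aggregate via t-conorm [a + b − a·b]: 0.1530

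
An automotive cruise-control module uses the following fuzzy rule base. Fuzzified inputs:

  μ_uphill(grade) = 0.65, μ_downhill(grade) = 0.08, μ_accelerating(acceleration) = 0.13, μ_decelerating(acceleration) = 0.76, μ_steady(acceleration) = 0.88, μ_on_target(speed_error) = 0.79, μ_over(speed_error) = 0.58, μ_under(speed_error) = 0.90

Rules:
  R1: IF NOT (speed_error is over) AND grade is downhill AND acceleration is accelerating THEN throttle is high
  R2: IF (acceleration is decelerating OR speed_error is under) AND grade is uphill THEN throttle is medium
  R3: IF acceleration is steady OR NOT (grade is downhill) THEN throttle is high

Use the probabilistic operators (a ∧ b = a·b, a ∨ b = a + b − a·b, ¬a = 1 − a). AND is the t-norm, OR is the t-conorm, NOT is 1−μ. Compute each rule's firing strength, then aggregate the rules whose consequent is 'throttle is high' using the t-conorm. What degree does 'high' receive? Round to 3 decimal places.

0.990

R1: ¬over=1−0.58=0.42, downhill=0.08, accelerating=0.13; AND[a·b] → w = 0.0044
R2: (decelerating=0.76 OR under=0.90) = 0.9760; AND[a·b] with uphill=0.65 → w = 0.6344
R3: steady=0.88, ¬downhill=1−0.08=0.92; OR[a + b − a·b] → w = 0.9904
Rules with consequent 'high': {R1, R3} → strengths 0.0044, 0.9904
Aggregate via t-conorm [a + b − a·b]: 0.9904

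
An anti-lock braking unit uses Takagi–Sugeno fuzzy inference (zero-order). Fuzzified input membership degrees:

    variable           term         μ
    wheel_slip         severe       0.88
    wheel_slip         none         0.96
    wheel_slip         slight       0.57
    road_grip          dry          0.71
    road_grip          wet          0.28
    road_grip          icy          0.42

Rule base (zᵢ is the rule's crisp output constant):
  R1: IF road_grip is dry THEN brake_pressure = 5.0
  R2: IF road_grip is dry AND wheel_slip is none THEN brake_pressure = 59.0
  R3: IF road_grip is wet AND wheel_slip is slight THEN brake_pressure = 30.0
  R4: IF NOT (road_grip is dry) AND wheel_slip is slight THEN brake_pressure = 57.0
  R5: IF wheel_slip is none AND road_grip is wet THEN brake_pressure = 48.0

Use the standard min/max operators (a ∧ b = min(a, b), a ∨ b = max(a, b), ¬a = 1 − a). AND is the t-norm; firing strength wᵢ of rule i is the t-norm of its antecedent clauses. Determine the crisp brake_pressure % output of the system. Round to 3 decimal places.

36.921

R1 (z=5.0): dry=0.71 → w = 0.71
R2 (z=59.0): dry=0.71, none=0.96; AND[min(a, b)] → w = 0.71
R3 (z=30.0): wet=0.28, slight=0.57; AND[min(a, b)] → w = 0.28
R4 (z=57.0): ¬dry=1−0.71=0.29, slight=0.57; AND[min(a, b)] → w = 0.29
R5 (z=48.0): none=0.96, wet=0.28; AND[min(a, b)] → w = 0.28
Weighted average = (0.71·5.0 + 0.71·59.0 + 0.28·30.0 + 0.29·57.0 + 0.28·48.0) / (0.71 + 0.71 + 0.28 + 0.29 + 0.28)
  = 83.8100 / 2.2700 = 36.921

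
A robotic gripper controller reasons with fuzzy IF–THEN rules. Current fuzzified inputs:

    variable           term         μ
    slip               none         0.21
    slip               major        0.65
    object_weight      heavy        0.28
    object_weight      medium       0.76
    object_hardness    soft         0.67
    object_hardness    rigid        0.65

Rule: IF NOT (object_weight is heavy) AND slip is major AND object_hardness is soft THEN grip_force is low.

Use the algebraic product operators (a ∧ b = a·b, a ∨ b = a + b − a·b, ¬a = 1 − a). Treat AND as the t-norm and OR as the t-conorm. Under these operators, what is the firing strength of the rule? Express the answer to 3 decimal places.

firing strength: ¬heavy=1−0.28=0.72, major=0.65, soft=0.67; AND[a·b] → w = 0.3136

0.314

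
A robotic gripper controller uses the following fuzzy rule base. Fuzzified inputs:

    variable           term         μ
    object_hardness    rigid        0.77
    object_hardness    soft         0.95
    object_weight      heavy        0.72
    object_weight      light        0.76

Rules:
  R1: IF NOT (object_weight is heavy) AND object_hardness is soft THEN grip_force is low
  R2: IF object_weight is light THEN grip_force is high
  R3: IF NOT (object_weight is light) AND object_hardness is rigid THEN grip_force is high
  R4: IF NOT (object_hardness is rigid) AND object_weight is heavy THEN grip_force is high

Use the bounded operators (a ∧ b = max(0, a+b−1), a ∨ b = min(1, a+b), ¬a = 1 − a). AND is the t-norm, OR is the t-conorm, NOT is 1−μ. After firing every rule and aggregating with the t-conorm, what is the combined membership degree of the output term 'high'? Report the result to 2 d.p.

R1: ¬heavy=1−0.72=0.28, soft=0.95; AND[max(0, a+b−1)] → w = 0.23
R2: light=0.76 → w = 0.76
R3: ¬light=1−0.76=0.24, rigid=0.77; AND[max(0, a+b−1)] → w = 0.01
R4: ¬rigid=1−0.77=0.23, heavy=0.72; AND[max(0, a+b−1)] → w = 0.00
Rules with consequent 'high': {R2, R3, R4} → strengths 0.76, 0.01, 0.00
Aggregate via t-conorm [min(1, a+b)]: 0.77

0.77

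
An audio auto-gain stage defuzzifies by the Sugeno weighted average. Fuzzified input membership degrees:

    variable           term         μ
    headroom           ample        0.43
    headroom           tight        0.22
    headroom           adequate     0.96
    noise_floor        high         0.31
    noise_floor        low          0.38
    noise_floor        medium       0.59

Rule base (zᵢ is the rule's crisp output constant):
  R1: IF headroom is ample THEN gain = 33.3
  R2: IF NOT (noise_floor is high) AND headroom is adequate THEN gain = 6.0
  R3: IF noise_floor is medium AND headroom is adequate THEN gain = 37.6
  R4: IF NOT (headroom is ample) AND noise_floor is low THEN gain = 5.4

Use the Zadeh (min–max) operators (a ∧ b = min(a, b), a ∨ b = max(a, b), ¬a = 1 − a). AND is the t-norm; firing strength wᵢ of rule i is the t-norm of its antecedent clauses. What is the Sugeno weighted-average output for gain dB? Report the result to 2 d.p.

R1 (z=33.3): ample=0.43 → w = 0.43
R2 (z=6.0): ¬high=1−0.31=0.69, adequate=0.96; AND[min(a, b)] → w = 0.69
R3 (z=37.6): medium=0.59, adequate=0.96; AND[min(a, b)] → w = 0.59
R4 (z=5.4): ¬ample=1−0.43=0.57, low=0.38; AND[min(a, b)] → w = 0.38
Weighted average = (0.43·33.3 + 0.69·6.0 + 0.59·37.6 + 0.38·5.4) / (0.43 + 0.69 + 0.59 + 0.38)
  = 42.6950 / 2.0900 = 20.43

20.43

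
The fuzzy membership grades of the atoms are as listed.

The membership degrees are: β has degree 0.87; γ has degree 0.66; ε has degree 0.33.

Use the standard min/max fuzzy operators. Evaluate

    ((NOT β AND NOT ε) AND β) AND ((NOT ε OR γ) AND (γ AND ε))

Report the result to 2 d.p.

0.13

NOT β = 1 − 0.87 = 0.13
NOT ε = 1 − 0.33 = 0.67
NOT β AND NOT ε = min(a, b) on (0.13, 0.67) = 0.13
(NOT β AND NOT ε) AND β = min(a, b) on (0.13, 0.87) = 0.13
NOT ε = 1 − 0.33 = 0.67
NOT ε OR γ = max(a, b) on (0.67, 0.66) = 0.67
γ AND ε = min(a, b) on (0.66, 0.33) = 0.33
(NOT ε OR γ) AND (γ AND ε) = min(a, b) on (0.67, 0.33) = 0.33
((NOT β AND NOT ε) AND β) AND ((NOT ε OR γ) AND (γ AND ε)) = min(a, b) on (0.13, 0.33) = 0.13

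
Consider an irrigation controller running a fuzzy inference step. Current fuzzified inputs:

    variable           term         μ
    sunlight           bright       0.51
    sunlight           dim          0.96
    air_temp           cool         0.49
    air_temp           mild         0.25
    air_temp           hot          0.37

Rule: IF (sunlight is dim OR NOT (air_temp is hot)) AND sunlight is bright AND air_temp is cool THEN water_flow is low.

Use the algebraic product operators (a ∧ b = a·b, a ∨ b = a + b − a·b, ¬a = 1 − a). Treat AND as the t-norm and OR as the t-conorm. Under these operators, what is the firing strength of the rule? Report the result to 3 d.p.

firing strength: (dim=0.96 OR ¬hot=1−0.37=0.63) = 0.9852; AND[a·b] with bright=0.51, cool=0.49 → w = 0.2462

0.246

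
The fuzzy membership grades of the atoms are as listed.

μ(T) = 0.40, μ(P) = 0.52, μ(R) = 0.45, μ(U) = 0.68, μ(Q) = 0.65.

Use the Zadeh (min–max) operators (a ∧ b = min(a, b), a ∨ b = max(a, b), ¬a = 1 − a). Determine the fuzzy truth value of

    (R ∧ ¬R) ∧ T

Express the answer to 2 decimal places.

0.40

¬R = 1 − 0.45 = 0.55
R ∧ ¬R = min(a, b) on (0.45, 0.55) = 0.45
(R ∧ ¬R) ∧ T = min(a, b) on (0.45, 0.40) = 0.40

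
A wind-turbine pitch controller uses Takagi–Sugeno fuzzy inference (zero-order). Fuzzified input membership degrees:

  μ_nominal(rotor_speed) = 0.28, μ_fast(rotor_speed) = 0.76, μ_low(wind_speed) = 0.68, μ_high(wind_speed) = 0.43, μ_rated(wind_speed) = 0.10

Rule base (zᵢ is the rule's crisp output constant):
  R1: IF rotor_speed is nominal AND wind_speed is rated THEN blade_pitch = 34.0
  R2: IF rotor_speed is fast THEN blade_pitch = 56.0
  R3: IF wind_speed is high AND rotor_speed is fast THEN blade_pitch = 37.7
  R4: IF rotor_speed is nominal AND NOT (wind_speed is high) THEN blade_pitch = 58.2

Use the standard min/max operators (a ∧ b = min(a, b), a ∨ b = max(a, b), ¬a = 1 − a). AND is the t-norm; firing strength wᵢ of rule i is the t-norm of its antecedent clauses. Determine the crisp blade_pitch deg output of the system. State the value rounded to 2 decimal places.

49.98

R1 (z=34.0): nominal=0.28, rated=0.10; AND[min(a, b)] → w = 0.10
R2 (z=56.0): fast=0.76 → w = 0.76
R3 (z=37.7): high=0.43, fast=0.76; AND[min(a, b)] → w = 0.43
R4 (z=58.2): nominal=0.28, ¬high=1−0.43=0.57; AND[min(a, b)] → w = 0.28
Weighted average = (0.10·34.0 + 0.76·56.0 + 0.43·37.7 + 0.28·58.2) / (0.10 + 0.76 + 0.43 + 0.28)
  = 78.4670 / 1.5700 = 49.98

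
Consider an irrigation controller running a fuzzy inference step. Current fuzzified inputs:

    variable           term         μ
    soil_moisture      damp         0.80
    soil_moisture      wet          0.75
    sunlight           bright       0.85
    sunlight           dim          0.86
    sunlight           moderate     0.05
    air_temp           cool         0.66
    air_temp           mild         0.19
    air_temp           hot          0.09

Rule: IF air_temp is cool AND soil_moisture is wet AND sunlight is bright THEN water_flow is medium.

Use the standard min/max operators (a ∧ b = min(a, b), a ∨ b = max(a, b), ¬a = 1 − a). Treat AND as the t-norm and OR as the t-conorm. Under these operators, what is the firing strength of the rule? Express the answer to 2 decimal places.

firing strength: cool=0.66, wet=0.75, bright=0.85; AND[min(a, b)] → w = 0.66

0.66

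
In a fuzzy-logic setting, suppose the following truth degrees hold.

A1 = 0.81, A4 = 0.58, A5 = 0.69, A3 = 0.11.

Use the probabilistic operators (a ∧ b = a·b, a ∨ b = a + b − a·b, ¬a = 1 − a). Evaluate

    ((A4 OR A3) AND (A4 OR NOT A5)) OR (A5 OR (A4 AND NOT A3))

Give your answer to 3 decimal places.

0.917

A4 OR A3 = a + b − a·b on (0.5800, 0.1100) = 0.6262
NOT A5 = 1 − 0.6900 = 0.3100
A4 OR NOT A5 = a + b − a·b on (0.5800, 0.3100) = 0.7102
(A4 OR A3) AND (A4 OR NOT A5) = a·b on (0.6262, 0.7102) = 0.4447
NOT A3 = 1 − 0.1100 = 0.8900
A4 AND NOT A3 = a·b on (0.5800, 0.8900) = 0.5162
A5 OR (A4 AND NOT A3) = a + b − a·b on (0.6900, 0.5162) = 0.8500
((A4 OR A3) AND (A4 OR NOT A5)) OR (A5 OR (A4 AND NOT A3)) = a + b − a·b on (0.4447, 0.8500) = 0.9167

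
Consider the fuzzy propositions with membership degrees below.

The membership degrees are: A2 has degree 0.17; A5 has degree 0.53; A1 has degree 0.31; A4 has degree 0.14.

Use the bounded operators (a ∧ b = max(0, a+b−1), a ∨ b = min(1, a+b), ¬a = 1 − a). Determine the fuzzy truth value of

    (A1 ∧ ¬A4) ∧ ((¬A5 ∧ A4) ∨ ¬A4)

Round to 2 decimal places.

¬A4 = 1 − 0.14 = 0.86
A1 ∧ ¬A4 = max(0, a+b−1) on (0.31, 0.86) = 0.17
¬A5 = 1 − 0.53 = 0.47
¬A5 ∧ A4 = max(0, a+b−1) on (0.47, 0.14) = 0.00
¬A4 = 1 − 0.14 = 0.86
(¬A5 ∧ A4) ∨ ¬A4 = min(1, a+b) on (0.00, 0.86) = 0.86
(A1 ∧ ¬A4) ∧ ((¬A5 ∧ A4) ∨ ¬A4) = max(0, a+b−1) on (0.17, 0.86) = 0.03

0.03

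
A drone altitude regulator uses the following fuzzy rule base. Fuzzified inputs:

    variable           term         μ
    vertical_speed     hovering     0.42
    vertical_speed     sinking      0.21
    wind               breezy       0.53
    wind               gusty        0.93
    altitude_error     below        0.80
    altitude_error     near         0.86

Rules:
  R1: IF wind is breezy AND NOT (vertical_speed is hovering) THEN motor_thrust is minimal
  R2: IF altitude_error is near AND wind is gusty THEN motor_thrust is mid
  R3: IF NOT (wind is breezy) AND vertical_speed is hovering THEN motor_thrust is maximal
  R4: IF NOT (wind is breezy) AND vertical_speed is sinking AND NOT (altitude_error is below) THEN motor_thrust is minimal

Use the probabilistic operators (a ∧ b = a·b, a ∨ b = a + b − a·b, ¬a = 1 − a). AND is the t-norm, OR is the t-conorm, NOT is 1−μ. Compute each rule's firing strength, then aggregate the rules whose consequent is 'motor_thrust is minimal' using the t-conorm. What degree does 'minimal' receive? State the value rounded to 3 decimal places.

R1: breezy=0.53, ¬hovering=1−0.42=0.58; AND[a·b] → w = 0.3074
R2: near=0.86, gusty=0.93; AND[a·b] → w = 0.7998
R3: ¬breezy=1−0.53=0.47, hovering=0.42; AND[a·b] → w = 0.1974
R4: ¬breezy=1−0.53=0.47, sinking=0.21, ¬below=1−0.80=0.20; AND[a·b] → w = 0.0197
Rules with consequent 'minimal': {R1, R4} → strengths 0.3074, 0.0197
Aggregate via t-conorm [a + b − a·b]: 0.3211

0.321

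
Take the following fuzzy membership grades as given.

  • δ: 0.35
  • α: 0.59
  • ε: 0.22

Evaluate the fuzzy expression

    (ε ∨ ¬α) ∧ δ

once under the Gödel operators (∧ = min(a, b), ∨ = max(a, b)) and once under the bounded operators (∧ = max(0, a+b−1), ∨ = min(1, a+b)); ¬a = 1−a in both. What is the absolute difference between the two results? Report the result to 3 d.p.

Under Gödel:
  ¬α = 1 − 0.59 = 0.41
  ε ∨ ¬α = max(a, b) on (0.22, 0.41) = 0.41
  (ε ∨ ¬α) ∧ δ = min(a, b) on (0.41, 0.35) = 0.35
  → value = 0.3500
Under bounded:
  ¬α = 1 − 0.59 = 0.41
  ε ∨ ¬α = min(1, a+b) on (0.22, 0.41) = 0.63
  (ε ∨ ¬α) ∧ δ = max(0, a+b−1) on (0.63, 0.35) = 0.00
  → value = 0.0000
|0.3500 − 0.0000| = 0.350

0.350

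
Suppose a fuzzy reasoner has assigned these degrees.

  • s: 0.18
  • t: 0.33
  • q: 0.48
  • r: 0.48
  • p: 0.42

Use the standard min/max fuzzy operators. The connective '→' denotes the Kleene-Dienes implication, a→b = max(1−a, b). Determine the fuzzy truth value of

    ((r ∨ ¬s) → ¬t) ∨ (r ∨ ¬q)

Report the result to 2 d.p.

¬s = 1 − 0.18 = 0.82
r ∨ ¬s = max(a, b) on (0.48, 0.82) = 0.82
¬t = 1 − 0.33 = 0.67
(r ∨ ¬s) → ¬t  [Kleene-Dienes: max(1−a, b)] with a=0.82, b=0.67 → 0.67
¬q = 1 − 0.48 = 0.52
r ∨ ¬q = max(a, b) on (0.48, 0.52) = 0.52
((r ∨ ¬s) → ¬t) ∨ (r ∨ ¬q) = max(a, b) on (0.67, 0.52) = 0.67

0.67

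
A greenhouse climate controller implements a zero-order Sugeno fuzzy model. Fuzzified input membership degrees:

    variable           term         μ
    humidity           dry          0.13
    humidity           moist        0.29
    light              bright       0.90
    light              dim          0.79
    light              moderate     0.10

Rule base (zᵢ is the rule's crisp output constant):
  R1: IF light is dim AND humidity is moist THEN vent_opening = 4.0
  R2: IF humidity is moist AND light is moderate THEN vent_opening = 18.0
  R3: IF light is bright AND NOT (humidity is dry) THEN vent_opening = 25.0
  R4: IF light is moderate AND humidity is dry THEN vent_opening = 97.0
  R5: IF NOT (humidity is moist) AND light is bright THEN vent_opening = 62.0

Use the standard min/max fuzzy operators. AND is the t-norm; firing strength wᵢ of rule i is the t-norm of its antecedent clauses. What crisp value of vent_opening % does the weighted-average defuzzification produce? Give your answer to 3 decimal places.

37.889

R1 (z=4.0): dim=0.79, moist=0.29; AND[min(a, b)] → w = 0.29
R2 (z=18.0): moist=0.29, moderate=0.10; AND[min(a, b)] → w = 0.10
R3 (z=25.0): bright=0.90, ¬dry=1−0.13=0.87; AND[min(a, b)] → w = 0.87
R4 (z=97.0): moderate=0.10, dry=0.13; AND[min(a, b)] → w = 0.10
R5 (z=62.0): ¬moist=1−0.29=0.71, bright=0.90; AND[min(a, b)] → w = 0.71
Weighted average = (0.29·4.0 + 0.10·18.0 + 0.87·25.0 + 0.10·97.0 + 0.71·62.0) / (0.29 + 0.10 + 0.87 + 0.10 + 0.71)
  = 78.4300 / 2.0700 = 37.889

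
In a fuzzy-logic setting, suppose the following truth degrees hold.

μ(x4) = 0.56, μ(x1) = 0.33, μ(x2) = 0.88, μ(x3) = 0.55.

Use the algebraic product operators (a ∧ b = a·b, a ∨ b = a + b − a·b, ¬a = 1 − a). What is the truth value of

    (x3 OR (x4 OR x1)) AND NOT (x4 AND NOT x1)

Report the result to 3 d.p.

x4 OR x1 = a + b − a·b on (0.5600, 0.3300) = 0.7052
x3 OR (x4 OR x1) = a + b − a·b on (0.5500, 0.7052) = 0.8673
NOT x1 = 1 − 0.3300 = 0.6700
x4 AND NOT x1 = a·b on (0.5600, 0.6700) = 0.3752
NOT (x4 AND NOT x1) = 1 − 0.3752 = 0.6248
(x3 OR (x4 OR x1)) AND NOT (x4 AND NOT x1) = a·b on (0.8673, 0.6248) = 0.5419

0.542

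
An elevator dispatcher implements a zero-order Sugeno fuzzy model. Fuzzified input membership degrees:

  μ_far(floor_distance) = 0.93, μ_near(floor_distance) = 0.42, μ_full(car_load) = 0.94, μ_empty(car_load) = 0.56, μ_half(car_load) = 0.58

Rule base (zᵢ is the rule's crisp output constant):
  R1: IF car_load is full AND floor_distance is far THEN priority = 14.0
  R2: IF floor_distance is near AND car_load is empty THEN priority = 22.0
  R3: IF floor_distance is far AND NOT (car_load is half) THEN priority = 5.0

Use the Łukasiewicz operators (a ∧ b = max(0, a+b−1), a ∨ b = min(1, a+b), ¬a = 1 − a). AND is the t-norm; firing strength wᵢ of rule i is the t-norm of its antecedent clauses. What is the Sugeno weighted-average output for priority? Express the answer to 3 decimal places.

11.418

R1 (z=14.0): full=0.94, far=0.93; AND[max(0, a+b−1)] → w = 0.87
R2 (z=22.0): near=0.42, empty=0.56; AND[max(0, a+b−1)] → w = 0.00
R3 (z=5.0): far=0.93, ¬half=1−0.58=0.42; AND[max(0, a+b−1)] → w = 0.35
Weighted average = (0.87·14.0 + 0.00·22.0 + 0.35·5.0) / (0.87 + 0.00 + 0.35)
  = 13.9300 / 1.2200 = 11.418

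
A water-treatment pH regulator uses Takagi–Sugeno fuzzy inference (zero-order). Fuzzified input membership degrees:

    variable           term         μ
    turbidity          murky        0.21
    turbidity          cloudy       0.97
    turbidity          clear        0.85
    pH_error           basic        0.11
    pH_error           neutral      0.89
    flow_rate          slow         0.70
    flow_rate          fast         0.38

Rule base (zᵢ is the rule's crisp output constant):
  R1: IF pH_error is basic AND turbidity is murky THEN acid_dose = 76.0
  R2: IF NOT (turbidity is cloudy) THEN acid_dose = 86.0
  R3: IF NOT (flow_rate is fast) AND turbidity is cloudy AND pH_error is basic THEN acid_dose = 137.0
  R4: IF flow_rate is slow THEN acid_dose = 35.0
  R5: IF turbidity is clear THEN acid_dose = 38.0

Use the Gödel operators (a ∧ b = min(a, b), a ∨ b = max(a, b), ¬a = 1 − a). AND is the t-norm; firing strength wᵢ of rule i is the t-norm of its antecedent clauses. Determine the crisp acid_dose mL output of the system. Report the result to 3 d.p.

R1 (z=76.0): basic=0.11, murky=0.21; AND[min(a, b)] → w = 0.11
R2 (z=86.0): ¬cloudy=1−0.97=0.03 → w = 0.03
R3 (z=137.0): ¬fast=1−0.38=0.62, cloudy=0.97, basic=0.11; AND[min(a, b)] → w = 0.11
R4 (z=35.0): slow=0.70 → w = 0.70
R5 (z=38.0): clear=0.85 → w = 0.85
Weighted average = (0.11·76.0 + 0.03·86.0 + 0.11·137.0 + 0.70·35.0 + 0.85·38.0) / (0.11 + 0.03 + 0.11 + 0.70 + 0.85)
  = 82.8100 / 1.8000 = 46.006

46.006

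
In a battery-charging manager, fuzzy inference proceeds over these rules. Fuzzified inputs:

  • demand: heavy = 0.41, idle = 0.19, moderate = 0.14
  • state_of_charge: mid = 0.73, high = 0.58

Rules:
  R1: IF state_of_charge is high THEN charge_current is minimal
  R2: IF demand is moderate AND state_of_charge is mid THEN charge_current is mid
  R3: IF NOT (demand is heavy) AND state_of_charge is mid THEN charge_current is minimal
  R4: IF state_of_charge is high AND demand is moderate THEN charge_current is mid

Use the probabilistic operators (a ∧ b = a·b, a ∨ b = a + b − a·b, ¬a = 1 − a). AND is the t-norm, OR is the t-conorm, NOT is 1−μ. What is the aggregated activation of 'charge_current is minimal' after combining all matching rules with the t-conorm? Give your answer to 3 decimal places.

0.761

R1: high=0.58 → w = 0.5800
R2: moderate=0.14, mid=0.73; AND[a·b] → w = 0.1022
R3: ¬heavy=1−0.41=0.59, mid=0.73; AND[a·b] → w = 0.4307
R4: high=0.58, moderate=0.14; AND[a·b] → w = 0.0812
Rules with consequent 'minimal': {R1, R3} → strengths 0.5800, 0.4307
Aggregate via t-conorm [a + b − a·b]: 0.7609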